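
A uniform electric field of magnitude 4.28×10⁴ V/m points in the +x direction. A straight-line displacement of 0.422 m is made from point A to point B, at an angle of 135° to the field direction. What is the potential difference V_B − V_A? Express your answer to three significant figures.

Only the component of displacement along E changes the potential: ΔV = −E·d·cosθ.
ΔV = −(4.28×10⁴ V/m)(0.422 m)cos135° = 1.28×10⁴ V.

1.28×10⁴ V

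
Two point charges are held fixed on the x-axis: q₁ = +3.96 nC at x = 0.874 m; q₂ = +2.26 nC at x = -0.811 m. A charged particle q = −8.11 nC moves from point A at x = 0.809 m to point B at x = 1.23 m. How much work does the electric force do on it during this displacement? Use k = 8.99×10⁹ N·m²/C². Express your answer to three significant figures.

The work done by the electric force is W_field = −ΔU = −q(V_B − V_A) = q(V_A − V_B).
At A: distances to the source charges are 0.0650 m, 1.62 m; V_A = Σ kqᵢ/rᵢ = 560 V.
At B: distances to the source charges are 0.356 m, 2.04 m; V_B = Σ kqᵢ/rᵢ = 110 V.
ΔV = V_B − V_A = -450 V.
W_field = −qΔV = −(-8.11×10⁻⁹ C)(-450 V) = -3.65×10⁻⁶ J.

-3.65×10⁻⁶ J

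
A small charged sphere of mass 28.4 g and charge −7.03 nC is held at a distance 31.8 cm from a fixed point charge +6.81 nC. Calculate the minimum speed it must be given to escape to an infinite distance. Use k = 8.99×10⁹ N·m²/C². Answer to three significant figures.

9.76×10⁻³ m/s

To just escape, total mechanical energy must reach zero at infinity: ½mv²_min + U = 0, so ½mv²_min = −U = |kQq|/r.
|U| = |kQq|/r = (8.99×10⁹ N·m²/C²)(6.81×10⁻⁹)(7.03×10⁻⁹)/(0.318) = 1.35×10⁻⁶ J.
v_min = √(2|U|/m) = √(2·1.35×10⁻⁶/0.0284) = 9.76×10⁻³ m/s.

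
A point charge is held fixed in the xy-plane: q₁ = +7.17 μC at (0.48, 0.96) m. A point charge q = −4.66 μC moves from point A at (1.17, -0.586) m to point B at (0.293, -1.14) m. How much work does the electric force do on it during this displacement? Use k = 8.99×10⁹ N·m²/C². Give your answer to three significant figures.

-0.0350 J

The work done by the electric force is W_field = −ΔU = −q(V_B − V_A) = q(V_A − V_B).
At A: distance to the source charge is 1.69 m; V_A = kq₁/r = 3.81×10⁴ V.
At B: distance to the source charge is 2.11 m; V_B = kq₁/r = 3.06×10⁴ V.
ΔV = V_B − V_A = -7500 V.
W_field = −qΔV = −(-4.66×10⁻⁶ C)(-7500 V) = -0.0350 J.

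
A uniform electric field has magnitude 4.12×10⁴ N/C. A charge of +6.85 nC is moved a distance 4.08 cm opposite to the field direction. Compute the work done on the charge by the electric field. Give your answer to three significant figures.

The potential change for a displacement 4.08 cm opposite to the field direction is ΔV = +Ed = 1680 V.
W_field = −qΔV = -1.15×10⁻⁵ J.

-1.15×10⁻⁵ J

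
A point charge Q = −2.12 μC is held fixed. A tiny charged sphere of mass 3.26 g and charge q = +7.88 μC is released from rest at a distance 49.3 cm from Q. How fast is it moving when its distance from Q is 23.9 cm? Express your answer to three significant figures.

14.1 m/s

Only the electrostatic force acts, so mechanical energy is conserved: ½mv² = U₁ − U₂ = kQq(1/r₁ − 1/r₂).
U₁ − U₂ = (8.99×10⁹ N·m²/C²)(-2.12×10⁻⁶ C)(7.88×10⁻⁶ C)(1/0.493 − 1/0.239) = 0.324 J.
v = √(2·0.324/3.26×10⁻³) = 14.1 m/s.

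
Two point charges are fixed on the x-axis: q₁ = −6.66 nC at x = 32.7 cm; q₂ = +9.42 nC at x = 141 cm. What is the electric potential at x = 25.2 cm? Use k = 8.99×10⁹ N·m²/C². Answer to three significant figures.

-725 V

The total potential is the scalar sum of each charge's contribution, V = Σ kqᵢ/rᵢ.
Distances from the field point to each charge: r₁ = 0.0750 m, r₂ = 1.16 m.
V = k[(-6.66×10⁻⁹)/(0.0750) + (9.42×10⁻⁹)/(1.16)] = -725 V.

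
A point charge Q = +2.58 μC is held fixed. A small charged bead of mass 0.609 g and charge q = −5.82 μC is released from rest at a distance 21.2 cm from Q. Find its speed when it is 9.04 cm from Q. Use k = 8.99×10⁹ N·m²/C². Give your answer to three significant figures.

53.0 m/s

Only the electrostatic force acts, so mechanical energy is conserved: ½mv² = U₁ − U₂ = kQq(1/r₁ − 1/r₂).
U₁ − U₂ = (8.99×10⁹ N·m²/C²)(2.58×10⁻⁶ C)(-5.82×10⁻⁶ C)(1/0.212 − 1/0.0904) = 0.857 J.
v = √(2·0.857/6.09×10⁻⁴) = 53.0 m/s.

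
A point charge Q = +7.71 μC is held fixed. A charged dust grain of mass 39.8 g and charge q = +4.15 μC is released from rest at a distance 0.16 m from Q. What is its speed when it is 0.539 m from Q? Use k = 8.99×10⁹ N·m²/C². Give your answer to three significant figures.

Only the electrostatic force acts, so mechanical energy is conserved: ½mv² = U₁ − U₂ = kQq(1/r₁ − 1/r₂).
U₁ − U₂ = (8.99×10⁹ N·m²/C²)(7.71×10⁻⁶ C)(4.15×10⁻⁶ C)(1/0.160 − 1/0.539) = 1.26 J.
v = √(2·1.26/0.0398) = 7.97 m/s.

7.97 m/s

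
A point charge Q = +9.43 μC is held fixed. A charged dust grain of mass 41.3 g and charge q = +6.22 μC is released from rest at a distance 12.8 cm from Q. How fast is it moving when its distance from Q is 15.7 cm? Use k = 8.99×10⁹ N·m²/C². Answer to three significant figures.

Only the electrostatic force acts, so mechanical energy is conserved: ½mv² = U₁ − U₂ = kQq(1/r₁ − 1/r₂).
U₁ − U₂ = (8.99×10⁹ N·m²/C²)(9.43×10⁻⁶ C)(6.22×10⁻⁶ C)(1/0.128 − 1/0.157) = 0.761 J.
v = √(2·0.761/0.0413) = 6.07 m/s.

6.07 m/s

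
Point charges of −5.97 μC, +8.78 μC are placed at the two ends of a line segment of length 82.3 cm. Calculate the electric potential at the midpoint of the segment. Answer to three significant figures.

6.14×10⁴ V

Electric potential is a scalar, so the contributions from each charge add algebraically: V = Σ kqᵢ/rᵢ.
Each charge is 0.411 m from the midpoint.
V = k[(-5.97×10⁻⁶)/(0.411) + (8.78×10⁻⁶)/(0.411)] = 6.14×10⁴ V.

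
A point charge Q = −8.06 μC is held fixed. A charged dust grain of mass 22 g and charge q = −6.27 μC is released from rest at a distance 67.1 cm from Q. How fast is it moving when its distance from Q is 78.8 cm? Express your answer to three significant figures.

Only the electrostatic force acts, so mechanical energy is conserved: ½mv² = U₁ − U₂ = kQq(1/r₁ − 1/r₂).
U₁ − U₂ = (8.99×10⁹ N·m²/C²)(-8.06×10⁻⁶ C)(-6.27×10⁻⁶ C)(1/0.671 − 1/0.788) = 0.101 J.
v = √(2·0.101/0.0220) = 3.02 m/s.

3.02 m/s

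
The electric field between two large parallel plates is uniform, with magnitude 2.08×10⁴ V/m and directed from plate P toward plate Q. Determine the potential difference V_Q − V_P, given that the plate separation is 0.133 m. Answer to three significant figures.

-2770 V

In a uniform field, potential decreases in the direction of E: ΔV = −E·d for a displacement d parallel to E.
Going from P to Q is a displacement of 0.133 m along the field, so V_Q − V_P = −Ed = -2770 V.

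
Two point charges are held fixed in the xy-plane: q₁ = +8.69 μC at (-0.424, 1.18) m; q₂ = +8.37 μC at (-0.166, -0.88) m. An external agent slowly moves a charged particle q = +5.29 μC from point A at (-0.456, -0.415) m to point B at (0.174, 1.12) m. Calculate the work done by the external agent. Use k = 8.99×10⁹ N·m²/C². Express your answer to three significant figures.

-0.102 J

For quasistatic motion the external work equals the change in potential energy: W_ext = qΔV = q(V_B − V_A).
At A: distances to the source charges are 1.60 m, 0.548 m; V_A = Σ kqᵢ/rᵢ = 1.86×10⁵ V.
At B: distances to the source charges are 0.601 m, 2.03 m; V_B = Σ kqᵢ/rᵢ = 1.67×10⁵ V.
ΔV = V_B − V_A = -1.92×10⁴ V.
W_ext = qΔV = (5.29×10⁻⁶ C)(-1.92×10⁴ V) = -0.102 J.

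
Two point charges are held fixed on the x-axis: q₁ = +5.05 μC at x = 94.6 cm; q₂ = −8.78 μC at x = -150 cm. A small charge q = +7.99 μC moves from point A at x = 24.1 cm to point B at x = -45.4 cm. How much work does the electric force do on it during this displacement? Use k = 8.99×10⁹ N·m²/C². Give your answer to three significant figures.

The work done by the electric force is W_field = −ΔU = −q(V_B − V_A) = q(V_A − V_B).
At A: distances to the source charges are 0.705 m, 1.74 m; V_A = Σ kqᵢ/rᵢ = 1.91×10⁴ V.
At B: distances to the source charges are 1.40 m, 1.05 m; V_B = Σ kqᵢ/rᵢ = -4.30×10⁴ V.
ΔV = V_B − V_A = -6.21×10⁴ V.
W_field = −qΔV = −(7.99×10⁻⁶ C)(-6.21×10⁴ V) = 0.496 J.

0.496 J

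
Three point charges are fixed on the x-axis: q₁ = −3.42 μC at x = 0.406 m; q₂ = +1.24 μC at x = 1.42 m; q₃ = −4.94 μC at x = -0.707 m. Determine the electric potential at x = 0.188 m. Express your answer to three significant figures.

The total potential is the scalar sum of each charge's contribution, V = Σ kqᵢ/rᵢ.
Distances from the field point to each charge: r₁ = 0.218 m, r₂ = 1.23 m, r₃ = 0.895 m.
V = k[(-3.42×10⁻⁶)/(0.218) + (1.24×10⁻⁶)/(1.23) + (-4.94×10⁻⁶)/(0.895)] = -1.82×10⁵ V.

-1.82×10⁵ V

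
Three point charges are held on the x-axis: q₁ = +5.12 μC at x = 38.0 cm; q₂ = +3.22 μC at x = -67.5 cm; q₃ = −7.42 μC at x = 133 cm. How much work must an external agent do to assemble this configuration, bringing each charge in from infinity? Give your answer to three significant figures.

The assembly work is the sum of pairwise potential energies, U = Σ_{i<j} kqᵢqⱼ/rᵢⱼ.
Pair separations: r₁₂ = 1.06 m, r₁₃ = 0.950 m, r₂₃ = 2.00 m.
U = (0.140) + (-0.360) + (-0.107) = -0.326 J.

-0.326 J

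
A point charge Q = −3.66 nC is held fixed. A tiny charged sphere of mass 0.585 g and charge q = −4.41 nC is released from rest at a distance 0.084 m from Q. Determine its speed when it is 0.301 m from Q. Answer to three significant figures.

Only the electrostatic force acts, so mechanical energy is conserved: ½mv² = U₁ − U₂ = kQq(1/r₁ − 1/r₂).
U₁ − U₂ = (8.99×10⁹ N·m²/C²)(-3.66×10⁻⁹ C)(-4.41×10⁻⁹ C)(1/0.0840 − 1/0.301) = 1.25×10⁻⁶ J.
v = √(2·1.25×10⁻⁶/5.85×10⁻⁴) = 0.0653 m/s.

0.0653 m/s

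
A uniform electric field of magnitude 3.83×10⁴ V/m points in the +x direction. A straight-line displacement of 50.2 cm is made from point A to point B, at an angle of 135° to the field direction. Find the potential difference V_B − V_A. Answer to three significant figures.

1.36×10⁴ V

Only the component of displacement along E changes the potential: ΔV = −E·d·cosθ.
ΔV = −(3.83×10⁴ V/m)(0.502 m)cos135° = 1.36×10⁴ V.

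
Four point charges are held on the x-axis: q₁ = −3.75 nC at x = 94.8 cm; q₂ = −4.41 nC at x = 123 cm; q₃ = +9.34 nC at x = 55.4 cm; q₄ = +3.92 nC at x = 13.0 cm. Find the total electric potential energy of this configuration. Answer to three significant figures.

The assembly work is the sum of pairwise potential energies, U = Σ_{i<j} kqᵢqⱼ/rᵢⱼ.
Pair separations: r₁₂ = 0.282 m, r₁₃ = 0.394 m, r₁₄ = 0.818 m, r₂₃ = 0.676 m, r₂₄ = 1.10 m, r₃₄ = 0.424 m.
Summing all 6 pair terms gives U = -3.46×10⁻⁷ J.

-3.46×10⁻⁷ J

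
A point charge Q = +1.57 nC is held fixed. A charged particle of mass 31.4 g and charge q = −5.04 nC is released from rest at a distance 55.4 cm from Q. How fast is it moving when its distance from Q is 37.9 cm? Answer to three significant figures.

Only the electrostatic force acts, so mechanical energy is conserved: ½mv² = U₁ − U₂ = kQq(1/r₁ − 1/r₂).
U₁ − U₂ = (8.99×10⁹ N·m²/C²)(1.57×10⁻⁹ C)(-5.04×10⁻⁹ C)(1/0.554 − 1/0.379) = 5.93×10⁻⁸ J.
v = √(2·5.93×10⁻⁸/0.0314) = 1.94×10⁻³ m/s.

1.94×10⁻³ m/s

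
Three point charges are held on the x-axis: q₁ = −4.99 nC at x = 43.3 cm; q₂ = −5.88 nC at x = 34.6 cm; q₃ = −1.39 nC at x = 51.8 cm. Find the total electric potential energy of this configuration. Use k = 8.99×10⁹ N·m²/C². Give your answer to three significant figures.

4.19×10⁻⁶ J

The work to assemble the configuration equals its total potential energy, U = Σ kqᵢqⱼ/rᵢⱼ over all pairs.
Pair separations: r₁₂ = 0.0870 m, r₁₃ = 0.0850 m, r₂₃ = 0.172 m.
U = (3.03×10⁻⁶) + (7.34×10⁻⁷) + (4.27×10⁻⁷) = 4.19×10⁻⁶ J.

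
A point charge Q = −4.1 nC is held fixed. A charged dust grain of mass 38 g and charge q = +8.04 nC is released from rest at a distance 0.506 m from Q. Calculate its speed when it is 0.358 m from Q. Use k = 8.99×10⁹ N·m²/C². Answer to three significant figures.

3.57×10⁻³ m/s

Only the electrostatic force acts, so mechanical energy is conserved: ½mv² = U₁ − U₂ = kQq(1/r₁ − 1/r₂).
U₁ − U₂ = (8.99×10⁹ N·m²/C²)(-4.10×10⁻⁹ C)(8.04×10⁻⁹ C)(1/0.506 − 1/0.358) = 2.42×10⁻⁷ J.
v = √(2·2.42×10⁻⁷/0.0380) = 3.57×10⁻³ m/s.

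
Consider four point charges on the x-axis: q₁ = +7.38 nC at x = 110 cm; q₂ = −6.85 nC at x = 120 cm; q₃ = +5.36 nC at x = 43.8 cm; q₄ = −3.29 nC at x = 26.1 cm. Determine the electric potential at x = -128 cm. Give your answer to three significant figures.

11.9 V

The total potential is the scalar sum of each charge's contribution, V = Σ kqᵢ/rᵢ.
Distances from the field point to each charge: r₁ = 2.38 m, r₂ = 2.48 m, r₃ = 1.72 m, r₄ = 1.54 m.
V = k[(7.38×10⁻⁹)/(2.38) + (-6.85×10⁻⁹)/(2.48) + (5.36×10⁻⁹)/(1.72) + (-3.29×10⁻⁹)/(1.54)] = 11.9 V.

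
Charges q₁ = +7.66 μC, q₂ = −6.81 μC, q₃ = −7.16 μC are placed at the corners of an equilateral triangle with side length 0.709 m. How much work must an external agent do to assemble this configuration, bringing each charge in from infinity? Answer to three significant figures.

-0.739 J

The assembly work is the sum of pairwise potential energies, U = Σ_{i<j} kqᵢqⱼ/rᵢⱼ.
All three pair separations equal the side length, 0.709 m.
U = (-0.661) + (-0.695) + (0.618) = -0.739 J.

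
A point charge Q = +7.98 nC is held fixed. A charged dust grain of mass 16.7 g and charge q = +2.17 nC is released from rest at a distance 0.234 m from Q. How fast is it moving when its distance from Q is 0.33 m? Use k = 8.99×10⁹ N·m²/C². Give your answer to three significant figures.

4.81×10⁻³ m/s

Only the electrostatic force acts, so mechanical energy is conserved: ½mv² = U₁ − U₂ = kQq(1/r₁ − 1/r₂).
U₁ − U₂ = (8.99×10⁹ N·m²/C²)(7.98×10⁻⁹ C)(2.17×10⁻⁹ C)(1/0.234 − 1/0.330) = 1.94×10⁻⁷ J.
v = √(2·1.94×10⁻⁷/0.0167) = 4.81×10⁻³ m/s.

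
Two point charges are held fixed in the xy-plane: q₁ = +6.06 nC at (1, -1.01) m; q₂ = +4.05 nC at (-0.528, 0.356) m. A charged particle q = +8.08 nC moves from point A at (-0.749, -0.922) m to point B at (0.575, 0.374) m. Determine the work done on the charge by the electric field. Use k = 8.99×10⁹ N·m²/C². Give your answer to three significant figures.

-9.25×10⁻⁸ J

The work done by the electric force is W_field = −ΔU = −q(V_B − V_A) = q(V_A − V_B).
At A: distances to the source charges are 1.75 m, 1.30 m; V_A = Σ kqᵢ/rᵢ = 59.2 V.
At B: distances to the source charges are 1.45 m, 1.10 m; V_B = Σ kqᵢ/rᵢ = 70.6 V.
ΔV = V_B − V_A = 11.5 V.
W_field = −qΔV = −(8.08×10⁻⁹ C)(11.5 V) = -9.25×10⁻⁸ J.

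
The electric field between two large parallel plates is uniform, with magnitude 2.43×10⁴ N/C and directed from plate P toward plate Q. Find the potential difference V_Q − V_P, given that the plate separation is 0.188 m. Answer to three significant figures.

-4570 V

In a uniform field, potential decreases in the direction of E: ΔV = −E·d for a displacement d parallel to E.
Going from P to Q is a displacement of 0.188 m along the field, so V_Q − V_P = −Ed = -4570 V.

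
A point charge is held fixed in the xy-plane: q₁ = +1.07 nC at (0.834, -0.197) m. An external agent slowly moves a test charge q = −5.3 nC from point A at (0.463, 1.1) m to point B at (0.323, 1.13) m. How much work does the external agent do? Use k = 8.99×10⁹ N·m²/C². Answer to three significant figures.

1.94×10⁻⁹ J

For quasistatic motion the external work equals the change in potential energy: W_ext = qΔV = q(V_B − V_A).
At A: distance to the source charge is 1.35 m; V_A = kq₁/r = 7.13 V.
At B: distance to the source charge is 1.42 m; V_B = kq₁/r = 6.76 V.
ΔV = V_B − V_A = -0.366 V.
W_ext = qΔV = (-5.30×10⁻⁹ C)(-0.366 V) = 1.94×10⁻⁹ J.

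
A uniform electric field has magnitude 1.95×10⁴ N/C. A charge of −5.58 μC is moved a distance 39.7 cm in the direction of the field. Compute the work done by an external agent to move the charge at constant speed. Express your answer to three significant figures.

The potential change for a displacement 39.7 cm in the direction of the field is ΔV = −Ed = -7740 V.
W_ext = qΔV = 0.0432 J.

0.0432 J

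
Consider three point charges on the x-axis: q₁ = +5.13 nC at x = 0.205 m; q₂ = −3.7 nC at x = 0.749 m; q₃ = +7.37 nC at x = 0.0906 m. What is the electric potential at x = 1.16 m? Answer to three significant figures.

29.3 V

Electric potential is a scalar, so the contributions from each charge add algebraically: V = Σ kqᵢ/rᵢ.
Distances from the field point to each charge: r₁ = 0.955 m, r₂ = 0.411 m, r₃ = 1.07 m.
V = k[(5.13×10⁻⁹)/(0.955) + (-3.70×10⁻⁹)/(0.411) + (7.37×10⁻⁹)/(1.07)] = 29.3 V.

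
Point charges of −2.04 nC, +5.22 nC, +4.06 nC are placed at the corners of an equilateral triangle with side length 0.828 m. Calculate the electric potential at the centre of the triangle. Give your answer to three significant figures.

136 V

The total potential is the scalar sum of each charge's contribution, V = Σ kqᵢ/rᵢ.
The distance from each vertex to the centroid is a/√3 = 0.478 m.
V = k[(-2.04×10⁻⁹)/(0.478) + (5.22×10⁻⁹)/(0.478) + (4.06×10⁻⁹)/(0.478)] = 136 V.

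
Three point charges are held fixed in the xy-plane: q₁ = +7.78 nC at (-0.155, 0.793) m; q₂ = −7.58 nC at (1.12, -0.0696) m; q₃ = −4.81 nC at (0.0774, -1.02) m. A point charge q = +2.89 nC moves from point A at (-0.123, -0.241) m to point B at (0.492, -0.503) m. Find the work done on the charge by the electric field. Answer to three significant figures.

1.90×10⁻⁷ J

The work done by the electric force is W_field = −ΔU = −q(V_B − V_A) = q(V_A − V_B).
At A: distances to the source charges are 1.03 m, 1.25 m, 0.804 m; V_A = Σ kqᵢ/rᵢ = -40.5 V.
At B: distances to the source charges are 1.45 m, 0.763 m, 0.663 m; V_B = Σ kqᵢ/rᵢ = -106 V.
ΔV = V_B − V_A = -65.8 V.
W_field = −qΔV = −(2.89×10⁻⁹ C)(-65.8 V) = 1.90×10⁻⁷ J.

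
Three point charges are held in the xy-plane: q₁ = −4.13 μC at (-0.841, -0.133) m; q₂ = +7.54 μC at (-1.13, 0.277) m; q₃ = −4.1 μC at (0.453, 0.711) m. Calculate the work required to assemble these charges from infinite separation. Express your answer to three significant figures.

The assembly work is the sum of pairwise potential energies, U = Σ_{i<j} kqᵢqⱼ/rᵢⱼ.
Pair separations: r₁₂ = 0.502 m, r₁₃ = 1.54 m, r₂₃ = 1.64 m.
U = (-0.558) + (0.0985) + (-0.169) = -0.629 J.

-0.629 J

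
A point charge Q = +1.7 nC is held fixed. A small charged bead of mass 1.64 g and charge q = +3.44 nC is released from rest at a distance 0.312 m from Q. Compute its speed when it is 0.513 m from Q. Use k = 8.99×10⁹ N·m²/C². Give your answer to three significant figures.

Only the electrostatic force acts, so mechanical energy is conserved: ½mv² = U₁ − U₂ = kQq(1/r₁ − 1/r₂).
U₁ − U₂ = (8.99×10⁹ N·m²/C²)(1.70×10⁻⁹ C)(3.44×10⁻⁹ C)(1/0.312 − 1/0.513) = 6.60×10⁻⁸ J.
v = √(2·6.60×10⁻⁸/1.64×10⁻³) = 8.97×10⁻³ m/s.

8.97×10⁻³ m/s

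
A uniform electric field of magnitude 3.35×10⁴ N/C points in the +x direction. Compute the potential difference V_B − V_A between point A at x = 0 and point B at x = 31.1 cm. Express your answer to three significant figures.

In a uniform field, potential decreases in the direction of E: V_B − V_A = −E·Δx.
V_B − V_A = −(3.35×10⁴ V/m)(0.311 m) = -1.04×10⁴ V.

-1.04×10⁴ V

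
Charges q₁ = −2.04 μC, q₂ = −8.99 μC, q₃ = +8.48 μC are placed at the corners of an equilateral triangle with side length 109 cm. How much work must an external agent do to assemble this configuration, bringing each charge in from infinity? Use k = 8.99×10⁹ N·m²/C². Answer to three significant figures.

-0.620 J

The work to assemble the configuration equals its total potential energy, U = Σ kqᵢqⱼ/rᵢⱼ over all pairs.
All three pair separations equal the side length, 1.09 m.
U = (0.151) + (-0.143) + (-0.629) = -0.620 J.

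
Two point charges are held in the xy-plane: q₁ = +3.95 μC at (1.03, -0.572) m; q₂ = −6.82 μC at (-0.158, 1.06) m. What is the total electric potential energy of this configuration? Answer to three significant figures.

The assembly work is the sum of pairwise potential energies, U = Σ_{i<j} kqᵢqⱼ/rᵢⱼ.
Pair separations: r₁₂ = 2.02 m.
U = (-0.120) = -0.120 J.

-0.120 J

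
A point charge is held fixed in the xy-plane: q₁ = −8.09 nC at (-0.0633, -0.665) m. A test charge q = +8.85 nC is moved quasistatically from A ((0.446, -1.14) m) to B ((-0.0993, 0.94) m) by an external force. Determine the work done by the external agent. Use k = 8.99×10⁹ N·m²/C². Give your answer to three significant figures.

5.23×10⁻⁷ J

For quasistatic motion the external work equals the change in potential energy: W_ext = qΔV = q(V_B − V_A).
At A: distance to the source charge is 0.696 m; V_A = kq₁/r = -104 V.
At B: distance to the source charge is 1.61 m; V_B = kq₁/r = -45.3 V.
ΔV = V_B − V_A = 59.1 V.
W_ext = qΔV = (8.85×10⁻⁹ C)(59.1 V) = 5.23×10⁻⁷ J.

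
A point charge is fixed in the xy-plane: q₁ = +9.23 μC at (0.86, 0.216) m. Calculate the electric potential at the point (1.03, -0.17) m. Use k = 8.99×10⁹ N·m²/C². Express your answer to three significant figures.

1.97×10⁵ V

The total potential is the scalar sum of each charge's contribution, V = Σ kqᵢ/rᵢ.
Distances from the field point to each charge: r₁ = 0.422 m.
V = k[(9.23×10⁻⁶)/(0.422)] = 1.97×10⁵ V.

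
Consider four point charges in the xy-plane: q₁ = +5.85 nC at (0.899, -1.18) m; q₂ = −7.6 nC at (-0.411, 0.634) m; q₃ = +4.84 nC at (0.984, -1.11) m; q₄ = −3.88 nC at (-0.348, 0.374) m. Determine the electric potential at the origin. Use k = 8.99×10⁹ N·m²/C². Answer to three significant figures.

The total potential is the scalar sum of each charge's contribution, V = Σ kqᵢ/rᵢ.
Distances from the field point to each charge: r₁ = 1.48 m, r₂ = 0.756 m, r₃ = 1.48 m, r₄ = 0.511 m.
V = k[(5.85×10⁻⁹)/(1.48) + (-7.60×10⁻⁹)/(0.756) + (4.84×10⁻⁹)/(1.48) + (-3.88×10⁻⁹)/(0.511)] = -93.9 V.

-93.9 V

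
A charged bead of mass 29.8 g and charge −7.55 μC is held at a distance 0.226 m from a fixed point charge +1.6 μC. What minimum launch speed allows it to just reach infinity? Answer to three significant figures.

5.68 m/s

To just escape, total mechanical energy must reach zero at infinity: ½mv²_min + U = 0, so ½mv²_min = −U = |kQq|/r.
|U| = |kQq|/r = (8.99×10⁹ N·m²/C²)(1.60×10⁻⁶)(7.55×10⁻⁶)/(0.226) = 0.481 J.
v_min = √(2|U|/m) = √(2·0.481/0.0298) = 5.68 m/s.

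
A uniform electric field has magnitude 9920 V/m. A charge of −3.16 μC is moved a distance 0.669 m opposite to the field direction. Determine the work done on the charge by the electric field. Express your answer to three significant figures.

0.0210 J

The potential change for a displacement 0.669 m opposite to the field direction is ΔV = +Ed = 6640 V.
W_field = −qΔV = 0.0210 J.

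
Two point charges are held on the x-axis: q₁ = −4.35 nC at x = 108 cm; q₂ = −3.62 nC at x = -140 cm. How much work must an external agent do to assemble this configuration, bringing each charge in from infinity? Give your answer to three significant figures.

5.71×10⁻⁸ J

The assembly work is the sum of pairwise potential energies, U = Σ_{i<j} kqᵢqⱼ/rᵢⱼ.
Pair separations: r₁₂ = 2.48 m.
U = (5.71×10⁻⁸) = 5.71×10⁻⁸ J.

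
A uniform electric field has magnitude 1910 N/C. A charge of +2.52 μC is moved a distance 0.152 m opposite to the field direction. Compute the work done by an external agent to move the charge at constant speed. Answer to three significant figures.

7.32×10⁻⁴ J

The potential change for a displacement 0.152 m opposite to the field direction is ΔV = +Ed = 290 V.
W_ext = qΔV = 7.32×10⁻⁴ J.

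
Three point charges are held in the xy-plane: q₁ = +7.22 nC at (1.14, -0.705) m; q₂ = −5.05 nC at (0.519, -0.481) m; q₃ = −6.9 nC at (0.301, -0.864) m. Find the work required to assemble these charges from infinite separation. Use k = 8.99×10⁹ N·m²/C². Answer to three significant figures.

-3.10×10⁻⁷ J

The assembly work is the sum of pairwise potential energies, U = Σ_{i<j} kqᵢqⱼ/rᵢⱼ.
Pair separations: r₁₂ = 0.660 m, r₁₃ = 0.854 m, r₂₃ = 0.441 m.
U = (-4.97×10⁻⁷) + (-5.24×10⁻⁷) + (7.11×10⁻⁷) = -3.10×10⁻⁷ J.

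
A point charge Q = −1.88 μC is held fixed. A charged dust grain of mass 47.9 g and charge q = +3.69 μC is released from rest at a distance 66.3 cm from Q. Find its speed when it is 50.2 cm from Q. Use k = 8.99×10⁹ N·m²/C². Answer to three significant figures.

Only the electrostatic force acts, so mechanical energy is conserved: ½mv² = U₁ − U₂ = kQq(1/r₁ − 1/r₂).
U₁ − U₂ = (8.99×10⁹ N·m²/C²)(-1.88×10⁻⁶ C)(3.69×10⁻⁶ C)(1/0.663 − 1/0.502) = 0.0302 J.
v = √(2·0.0302/0.0479) = 1.12 m/s.

1.12 m/s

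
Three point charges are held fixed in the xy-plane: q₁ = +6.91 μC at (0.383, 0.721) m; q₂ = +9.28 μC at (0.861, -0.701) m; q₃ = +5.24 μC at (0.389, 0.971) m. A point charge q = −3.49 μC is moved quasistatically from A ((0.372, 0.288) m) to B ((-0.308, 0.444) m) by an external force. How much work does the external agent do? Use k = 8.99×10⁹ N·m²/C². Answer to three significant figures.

0.348 J

For quasistatic motion the external work equals the change in potential energy: W_ext = qΔV = q(V_B − V_A).
At A: distances to the source charges are 0.433 m, 1.10 m, 0.683 m; V_A = Σ kqᵢ/rᵢ = 2.88×10⁵ V.
At B: distances to the source charges are 0.744 m, 1.64 m, 0.874 m; V_B = Σ kqᵢ/rᵢ = 1.88×10⁵ V.
ΔV = V_B − V_A = -9.96×10⁴ V.
W_ext = qΔV = (-3.49×10⁻⁶ C)(-9.96×10⁴ V) = 0.348 J.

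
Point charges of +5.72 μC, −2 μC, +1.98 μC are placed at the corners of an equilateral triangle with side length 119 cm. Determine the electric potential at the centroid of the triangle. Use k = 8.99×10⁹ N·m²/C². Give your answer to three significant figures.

7.46×10⁴ V

The total potential is the scalar sum of each charge's contribution, V = Σ kqᵢ/rᵢ.
The distance from each vertex to the centroid is a/√3 = 0.687 m.
V = k[(5.72×10⁻⁶)/(0.687) + (-2.00×10⁻⁶)/(0.687) + (1.98×10⁻⁶)/(0.687)] = 7.46×10⁴ V.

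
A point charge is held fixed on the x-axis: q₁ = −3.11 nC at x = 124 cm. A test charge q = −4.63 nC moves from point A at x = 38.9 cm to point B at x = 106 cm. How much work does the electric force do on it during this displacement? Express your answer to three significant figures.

-5.67×10⁻⁷ J

The work done by the electric force is W_field = −ΔU = −q(V_B − V_A) = q(V_A − V_B).
At A: distance to the source charge is 0.851 m; V_A = kq₁/r = -32.9 V.
At B: distance to the source charge is 0.180 m; V_B = kq₁/r = -155 V.
ΔV = V_B − V_A = -122 V.
W_field = −qΔV = −(-4.63×10⁻⁹ C)(-122 V) = -5.67×10⁻⁷ J.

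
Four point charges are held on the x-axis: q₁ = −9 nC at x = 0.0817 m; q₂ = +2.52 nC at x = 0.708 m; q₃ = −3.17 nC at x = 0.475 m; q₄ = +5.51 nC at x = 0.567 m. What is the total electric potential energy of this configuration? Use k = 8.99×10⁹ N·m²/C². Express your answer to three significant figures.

-1.72×10⁻⁶ J

The assembly work is the sum of pairwise potential energies, U = Σ_{i<j} kqᵢqⱼ/rᵢⱼ.
Pair separations: r₁₂ = 0.626 m, r₁₃ = 0.393 m, r₁₄ = 0.485 m, r₂₃ = 0.233 m, r₂₄ = 0.141 m, r₃₄ = 0.0920 m.
Summing all 6 pair terms gives U = -1.72×10⁻⁶ J.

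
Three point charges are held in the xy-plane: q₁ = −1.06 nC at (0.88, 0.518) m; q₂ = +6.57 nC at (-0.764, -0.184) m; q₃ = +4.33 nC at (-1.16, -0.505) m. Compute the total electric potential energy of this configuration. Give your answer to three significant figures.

The assembly work is the sum of pairwise potential energies, U = Σ_{i<j} kqᵢqⱼ/rᵢⱼ.
Pair separations: r₁₂ = 1.79 m, r₁₃ = 2.28 m, r₂₃ = 0.510 m.
U = (-3.50×10⁻⁸) + (-1.81×10⁻⁸) + (5.02×10⁻⁷) = 4.49×10⁻⁷ J.

4.49×10⁻⁷ J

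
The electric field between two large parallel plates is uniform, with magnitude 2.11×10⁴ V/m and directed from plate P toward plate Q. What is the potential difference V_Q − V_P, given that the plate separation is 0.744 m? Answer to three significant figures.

-1.57×10⁴ V

In a uniform field, potential decreases in the direction of E: ΔV = −E·d for a displacement d parallel to E.
Going from P to Q is a displacement of 0.744 m along the field, so V_Q − V_P = −Ed = -1.57×10⁴ V.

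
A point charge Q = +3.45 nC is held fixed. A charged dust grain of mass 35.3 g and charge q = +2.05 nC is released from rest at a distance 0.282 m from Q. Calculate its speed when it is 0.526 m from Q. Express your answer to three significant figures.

2.43×10⁻³ m/s

Only the electrostatic force acts, so mechanical energy is conserved: ½mv² = U₁ − U₂ = kQq(1/r₁ − 1/r₂).
U₁ − U₂ = (8.99×10⁹ N·m²/C²)(3.45×10⁻⁹ C)(2.05×10⁻⁹ C)(1/0.282 − 1/0.526) = 1.05×10⁻⁷ J.
v = √(2·1.05×10⁻⁷/0.0353) = 2.43×10⁻³ m/s.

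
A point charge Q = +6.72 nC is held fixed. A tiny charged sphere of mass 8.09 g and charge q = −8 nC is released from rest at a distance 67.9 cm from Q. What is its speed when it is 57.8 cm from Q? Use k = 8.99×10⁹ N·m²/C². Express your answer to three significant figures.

5.55×10⁻³ m/s

Only the electrostatic force acts, so mechanical energy is conserved: ½mv² = U₁ − U₂ = kQq(1/r₁ − 1/r₂).
U₁ − U₂ = (8.99×10⁹ N·m²/C²)(6.72×10⁻⁹ C)(-8.00×10⁻⁹ C)(1/0.679 − 1/0.578) = 1.24×10⁻⁷ J.
v = √(2·1.24×10⁻⁷/8.09×10⁻³) = 5.55×10⁻³ m/s.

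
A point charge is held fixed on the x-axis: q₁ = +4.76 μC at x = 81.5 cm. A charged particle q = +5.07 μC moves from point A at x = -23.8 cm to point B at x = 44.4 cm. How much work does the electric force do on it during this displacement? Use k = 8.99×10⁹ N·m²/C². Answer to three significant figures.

-0.379 J

The work done by the electric force is W_field = −ΔU = −q(V_B − V_A) = q(V_A − V_B).
At A: distance to the source charge is 1.05 m; V_A = kq₁/r = 4.06×10⁴ V.
At B: distance to the source charge is 0.371 m; V_B = kq₁/r = 1.15×10⁵ V.
ΔV = V_B − V_A = 7.47×10⁴ V.
W_field = −qΔV = −(5.07×10⁻⁶ C)(7.47×10⁴ V) = -0.379 J.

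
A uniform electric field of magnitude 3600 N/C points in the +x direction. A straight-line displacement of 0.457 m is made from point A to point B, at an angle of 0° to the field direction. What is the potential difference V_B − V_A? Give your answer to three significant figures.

-1650 V

Only the component of displacement along E changes the potential: ΔV = −E·d·cosθ.
ΔV = −(3600 V/m)(0.457 m)cos0° = -1650 V.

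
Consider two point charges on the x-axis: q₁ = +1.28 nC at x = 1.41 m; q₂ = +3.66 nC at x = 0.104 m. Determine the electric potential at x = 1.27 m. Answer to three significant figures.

Electric potential is a scalar, so the contributions from each charge add algebraically: V = Σ kqᵢ/rᵢ.
Distances from the field point to each charge: r₁ = 0.140 m, r₂ = 1.17 m.
V = k[(1.28×10⁻⁹)/(0.140) + (3.66×10⁻⁹)/(1.17)] = 110 V.

110 V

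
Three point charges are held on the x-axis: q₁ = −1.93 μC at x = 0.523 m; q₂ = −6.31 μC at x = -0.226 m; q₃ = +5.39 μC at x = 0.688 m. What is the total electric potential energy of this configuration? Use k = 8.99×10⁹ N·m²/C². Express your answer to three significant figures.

The work to assemble the configuration equals its total potential energy, U = Σ kqᵢqⱼ/rᵢⱼ over all pairs.
Pair separations: r₁₂ = 0.749 m, r₁₃ = 0.165 m, r₂₃ = 0.914 m.
U = (0.146) + (-0.567) + (-0.335) = -0.755 J.

-0.755 J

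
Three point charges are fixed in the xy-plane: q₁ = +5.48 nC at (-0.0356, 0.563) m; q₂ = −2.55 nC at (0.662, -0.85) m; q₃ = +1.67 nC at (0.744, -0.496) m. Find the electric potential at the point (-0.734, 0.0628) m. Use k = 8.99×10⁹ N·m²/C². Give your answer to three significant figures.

Electric potential is a scalar, so the contributions from each charge add algebraically: V = Σ kqᵢ/rᵢ.
Distances from the field point to each charge: r₁ = 0.859 m, r₂ = 1.67 m, r₃ = 1.58 m.
V = k[(5.48×10⁻⁹)/(0.859) + (-2.55×10⁻⁹)/(1.67) + (1.67×10⁻⁹)/(1.58)] = 53.1 V.

53.1 V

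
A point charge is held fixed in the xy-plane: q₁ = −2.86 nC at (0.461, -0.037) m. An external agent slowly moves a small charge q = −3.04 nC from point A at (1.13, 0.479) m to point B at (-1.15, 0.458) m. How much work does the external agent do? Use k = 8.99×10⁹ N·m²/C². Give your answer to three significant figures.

-4.61×10⁻⁸ J

For quasistatic motion the external work equals the change in potential energy: W_ext = qΔV = q(V_B − V_A).
At A: distance to the source charge is 0.845 m; V_A = kq₁/r = -30.4 V.
At B: distance to the source charge is 1.69 m; V_B = kq₁/r = -15.3 V.
ΔV = V_B − V_A = 15.2 V.
W_ext = qΔV = (-3.04×10⁻⁹ C)(15.2 V) = -4.61×10⁻⁸ J.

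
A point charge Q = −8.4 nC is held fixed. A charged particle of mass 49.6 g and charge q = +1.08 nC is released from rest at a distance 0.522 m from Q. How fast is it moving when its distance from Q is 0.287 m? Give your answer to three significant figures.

2.27×10⁻³ m/s

Only the electrostatic force acts, so mechanical energy is conserved: ½mv² = U₁ − U₂ = kQq(1/r₁ − 1/r₂).
U₁ − U₂ = (8.99×10⁹ N·m²/C²)(-8.40×10⁻⁹ C)(1.08×10⁻⁹ C)(1/0.522 − 1/0.287) = 1.28×10⁻⁷ J.
v = √(2·1.28×10⁻⁷/0.0496) = 2.27×10⁻³ m/s.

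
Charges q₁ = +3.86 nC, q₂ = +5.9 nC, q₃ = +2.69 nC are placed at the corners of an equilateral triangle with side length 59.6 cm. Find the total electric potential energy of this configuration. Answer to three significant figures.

The assembly work is the sum of pairwise potential energies, U = Σ_{i<j} kqᵢqⱼ/rᵢⱼ.
All three pair separations equal the side length, 0.596 m.
U = (3.44×10⁻⁷) + (1.57×10⁻⁷) + (2.39×10⁻⁷) = 7.40×10⁻⁷ J.

7.40×10⁻⁷ J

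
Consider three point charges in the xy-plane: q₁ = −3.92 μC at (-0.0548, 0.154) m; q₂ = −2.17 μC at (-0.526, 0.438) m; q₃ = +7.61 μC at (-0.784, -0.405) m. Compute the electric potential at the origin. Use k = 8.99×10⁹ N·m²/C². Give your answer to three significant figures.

Electric potential is a scalar, so the contributions from each charge add algebraically: V = Σ kqᵢ/rᵢ.
Distances from the field point to each charge: r₁ = 0.163 m, r₂ = 0.684 m, r₃ = 0.882 m.
V = k[(-3.92×10⁻⁶)/(0.163) + (-2.17×10⁻⁶)/(0.684) + (7.61×10⁻⁶)/(0.882)] = -1.67×10⁵ V.

-1.67×10⁵ V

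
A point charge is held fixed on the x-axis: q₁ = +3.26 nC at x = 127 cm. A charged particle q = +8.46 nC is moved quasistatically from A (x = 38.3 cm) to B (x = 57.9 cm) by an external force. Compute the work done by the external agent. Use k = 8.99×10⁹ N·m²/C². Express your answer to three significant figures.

7.93×10⁻⁸ J

For quasistatic motion the external work equals the change in potential energy: W_ext = qΔV = q(V_B − V_A).
At A: distance to the source charge is 0.887 m; V_A = kq₁/r = 33.0 V.
At B: distance to the source charge is 0.691 m; V_B = kq₁/r = 42.4 V.
ΔV = V_B − V_A = 9.37 V.
W_ext = qΔV = (8.46×10⁻⁹ C)(9.37 V) = 7.93×10⁻⁸ J.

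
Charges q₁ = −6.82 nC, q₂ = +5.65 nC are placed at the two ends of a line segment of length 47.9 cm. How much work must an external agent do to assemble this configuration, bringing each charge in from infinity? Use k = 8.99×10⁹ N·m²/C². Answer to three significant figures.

The work to assemble the configuration equals its total potential energy, U = Σ kqᵢqⱼ/rᵢⱼ over all pairs.
The separation is r = 0.479 m.
U = (-7.23×10⁻⁷) = -7.23×10⁻⁷ J.

-7.23×10⁻⁷ J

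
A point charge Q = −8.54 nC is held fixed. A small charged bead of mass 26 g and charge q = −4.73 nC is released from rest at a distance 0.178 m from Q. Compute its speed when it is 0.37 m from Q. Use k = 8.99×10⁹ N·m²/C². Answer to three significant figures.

Only the electrostatic force acts, so mechanical energy is conserved: ½mv² = U₁ − U₂ = kQq(1/r₁ − 1/r₂).
U₁ − U₂ = (8.99×10⁹ N·m²/C²)(-8.54×10⁻⁹ C)(-4.73×10⁻⁹ C)(1/0.178 − 1/0.370) = 1.06×10⁻⁶ J.
v = √(2·1.06×10⁻⁶/0.0260) = 9.02×10⁻³ m/s.

9.02×10⁻³ m/s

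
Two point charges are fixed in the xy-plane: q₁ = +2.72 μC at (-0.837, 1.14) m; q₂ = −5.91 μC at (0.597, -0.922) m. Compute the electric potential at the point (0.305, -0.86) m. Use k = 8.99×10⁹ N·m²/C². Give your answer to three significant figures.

-1.67×10⁵ V

The total potential is the scalar sum of each charge's contribution, V = Σ kqᵢ/rᵢ.
Distances from the field point to each charge: r₁ = 2.30 m, r₂ = 0.299 m.
V = k[(2.72×10⁻⁶)/(2.30) + (-5.91×10⁻⁶)/(0.299)] = -1.67×10⁵ V.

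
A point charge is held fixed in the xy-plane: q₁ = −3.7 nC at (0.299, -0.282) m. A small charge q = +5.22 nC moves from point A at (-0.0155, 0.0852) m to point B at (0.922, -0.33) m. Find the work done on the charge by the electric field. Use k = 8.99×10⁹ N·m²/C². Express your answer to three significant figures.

The work done by the electric force is W_field = −ΔU = −q(V_B − V_A) = q(V_A − V_B).
At A: distance to the source charge is 0.483 m; V_A = kq₁/r = -68.8 V.
At B: distance to the source charge is 0.625 m; V_B = kq₁/r = -53.2 V.
ΔV = V_B − V_A = 15.6 V.
W_field = −qΔV = −(5.22×10⁻⁹ C)(15.6 V) = -8.13×10⁻⁸ J.

-8.13×10⁻⁸ J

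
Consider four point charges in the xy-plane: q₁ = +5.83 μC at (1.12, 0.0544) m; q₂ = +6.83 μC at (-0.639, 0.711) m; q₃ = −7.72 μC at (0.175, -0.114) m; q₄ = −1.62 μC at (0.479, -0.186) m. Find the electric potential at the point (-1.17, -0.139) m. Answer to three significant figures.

Electric potential is a scalar, so the contributions from each charge add algebraically: V = Σ kqᵢ/rᵢ.
Distances from the field point to each charge: r₁ = 2.30 m, r₂ = 1.00 m, r₃ = 1.35 m, r₄ = 1.65 m.
V = k[(5.83×10⁻⁶)/(2.30) + (6.83×10⁻⁶)/(1.00) + (-7.72×10⁻⁶)/(1.35) + (-1.62×10⁻⁶)/(1.65)] = 2.37×10⁴ V.

2.37×10⁴ V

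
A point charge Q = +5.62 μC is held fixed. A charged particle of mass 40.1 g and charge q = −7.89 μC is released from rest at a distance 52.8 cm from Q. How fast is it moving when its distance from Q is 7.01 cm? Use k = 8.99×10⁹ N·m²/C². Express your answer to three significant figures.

Only the electrostatic force acts, so mechanical energy is conserved: ½mv² = U₁ − U₂ = kQq(1/r₁ − 1/r₂).
U₁ − U₂ = (8.99×10⁹ N·m²/C²)(5.62×10⁻⁶ C)(-7.89×10⁻⁶ C)(1/0.528 − 1/0.0701) = 4.93 J.
v = √(2·4.93/0.0401) = 15.7 m/s.

15.7 m/s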